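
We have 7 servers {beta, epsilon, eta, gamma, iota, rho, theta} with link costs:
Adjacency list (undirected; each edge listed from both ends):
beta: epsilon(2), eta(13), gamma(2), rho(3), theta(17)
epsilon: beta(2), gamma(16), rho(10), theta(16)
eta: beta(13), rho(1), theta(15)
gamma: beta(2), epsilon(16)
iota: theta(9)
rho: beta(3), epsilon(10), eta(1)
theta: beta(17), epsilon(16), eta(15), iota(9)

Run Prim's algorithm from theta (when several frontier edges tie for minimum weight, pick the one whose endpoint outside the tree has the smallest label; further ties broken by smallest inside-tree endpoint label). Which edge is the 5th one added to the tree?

beta-epsilon

Prim, starting at theta.
Step 1: cheapest edge leaving the tree is iota–theta (9); add iota.
Step 2: cheapest edge leaving the tree is eta–theta (15); add eta.
Step 3: cheapest edge leaving the tree is eta–rho (1); add rho.
Step 4: cheapest edge leaving the tree is beta–rho (3); add beta.
Step 5: cheapest edge leaving the tree is beta–epsilon (2); add epsilon.
Step 6: cheapest edge leaving the tree is beta–gamma (2); add gamma.
The 5th edge added is beta–epsilon.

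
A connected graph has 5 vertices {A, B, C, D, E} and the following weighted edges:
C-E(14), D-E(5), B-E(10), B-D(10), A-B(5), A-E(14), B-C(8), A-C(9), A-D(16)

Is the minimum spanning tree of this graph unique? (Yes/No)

Kruskal's algorithm — process edges by increasing weight (ties by edge label):
A-B (5): add — endpoints in different components.
D-E (5): add — endpoints in different components.
B-C (8): add — endpoints in different components.
A-C (9): skip — A and C already connected.
B-D (10): add — endpoints in different components.
Non-tree edge B-E has weight 10, equal to the heaviest edge on its tree cycle — swapping gives another MST of the same weight. Not unique.

No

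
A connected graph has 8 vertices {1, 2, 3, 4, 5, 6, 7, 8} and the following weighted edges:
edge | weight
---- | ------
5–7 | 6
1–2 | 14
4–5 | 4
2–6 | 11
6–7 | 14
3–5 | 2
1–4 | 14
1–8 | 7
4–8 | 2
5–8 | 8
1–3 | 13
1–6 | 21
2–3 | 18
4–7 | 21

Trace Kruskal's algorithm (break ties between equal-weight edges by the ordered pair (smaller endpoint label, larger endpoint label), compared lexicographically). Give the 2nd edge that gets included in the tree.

Kruskal's algorithm — process edges by increasing weight (ties by edge label):
3–5 (2): add — endpoints in different components.
4–8 (2): add — endpoints in different components.
4–5 (4): add — endpoints in different components.
5–7 (6): add — endpoints in different components.
1–8 (7): add — endpoints in different components.
5–8 (8): skip — 5 and 8 already connected.
2–6 (11): add — endpoints in different components.
1–3 (13): skip — 1 and 3 already connected.
1–2 (14): add — endpoints in different components.
The 2nd edge added is 4–8.

4-8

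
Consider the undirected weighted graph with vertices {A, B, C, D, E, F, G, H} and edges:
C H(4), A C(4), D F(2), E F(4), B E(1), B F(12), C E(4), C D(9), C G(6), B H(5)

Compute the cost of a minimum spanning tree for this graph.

25

Kruskal's algorithm — process edges by increasing weight (ties by edge label):
B E (1): add — endpoints in different components.
D F (2): add — endpoints in different components.
A C (4): add — endpoints in different components.
C E (4): add — endpoints in different components.
C H (4): add — endpoints in different components.
E F (4): add — endpoints in different components.
B H (5): skip — B and H already connected.
C G (6): add — endpoints in different components.
MST edges: B E, D F, A C, C E, C H, E F, C G; total weight 1+2+4+4+4+4+6 = 25.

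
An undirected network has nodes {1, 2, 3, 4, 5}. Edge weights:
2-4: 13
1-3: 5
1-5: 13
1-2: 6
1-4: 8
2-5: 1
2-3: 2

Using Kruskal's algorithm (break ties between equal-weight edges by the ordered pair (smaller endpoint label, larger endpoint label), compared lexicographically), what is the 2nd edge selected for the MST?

2-3

Sort edges by weight, then run Kruskal:
2-5 (1): add. Components now {1} {2,5} {3} {4}
2-3 (2): add. Components now {1} {2,3,5} {4}
1-3 (5): add. Components now {1,2,3,5} {4}
1-2 (6): skip — 1 and 2 already connected.
1-4 (8): add. Components now {1,2,3,4,5}
The 2nd edge added is 2-3.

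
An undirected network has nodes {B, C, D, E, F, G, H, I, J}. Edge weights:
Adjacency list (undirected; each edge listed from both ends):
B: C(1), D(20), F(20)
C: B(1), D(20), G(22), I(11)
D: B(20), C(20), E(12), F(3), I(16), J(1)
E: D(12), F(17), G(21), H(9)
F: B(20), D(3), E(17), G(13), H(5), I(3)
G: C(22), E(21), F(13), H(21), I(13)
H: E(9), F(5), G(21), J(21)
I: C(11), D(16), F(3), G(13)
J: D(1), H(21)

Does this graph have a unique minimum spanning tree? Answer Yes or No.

No

Kruskal's algorithm — process edges by increasing weight (ties by edge label):
B-C (1): add — endpoints in different components.
D-J (1): add — endpoints in different components.
D-F (3): add — endpoints in different components.
F-I (3): add — endpoints in different components.
F-H (5): add — endpoints in different components.
E-H (9): add — endpoints in different components.
C-I (11): add — endpoints in different components.
D-E (12): skip — D and E already connected.
F-G (13): add — endpoints in different components.
Non-tree edge G-I has weight 13, equal to the heaviest edge on its tree cycle — swapping gives another MST of the same weight. Not unique.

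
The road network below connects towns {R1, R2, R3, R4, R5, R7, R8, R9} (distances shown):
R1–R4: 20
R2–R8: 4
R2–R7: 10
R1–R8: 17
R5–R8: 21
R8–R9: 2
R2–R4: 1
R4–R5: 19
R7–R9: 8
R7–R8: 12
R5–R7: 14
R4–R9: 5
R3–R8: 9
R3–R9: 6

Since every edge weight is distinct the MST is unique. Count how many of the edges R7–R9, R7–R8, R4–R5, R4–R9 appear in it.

Kruskal's algorithm — process edges by increasing weight (ties by edge label):
R2–R4 (1): add — endpoints in different components.
R8–R9 (2): add — endpoints in different components.
R2–R8 (4): add — endpoints in different components.
R4–R9 (5): skip — R9 and R4 already connected.
R3–R9 (6): add — endpoints in different components.
R7–R9 (8): add — endpoints in different components.
R3–R8 (9): skip — R8 and R3 already connected.
R2–R7 (10): skip — R7 and R2 already connected.
R7–R8 (12): skip — R8 and R7 already connected.
R5–R7 (14): add — endpoints in different components.
R1–R8 (17): add — endpoints in different components.
MST edge set: {R2–R4, R8–R9, R2–R8, R3–R9, R7–R9, R5–R7, R1–R8}.
Of the listed edges, {R7–R9} are in the MST → 1.

1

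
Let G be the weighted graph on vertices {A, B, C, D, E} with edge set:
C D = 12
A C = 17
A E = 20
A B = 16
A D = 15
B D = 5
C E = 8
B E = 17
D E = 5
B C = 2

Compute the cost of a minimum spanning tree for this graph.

Sort edges by weight, then run Kruskal:
B C (2): add — endpoints in different components.
B D (5): add — endpoints in different components.
D E (5): add — endpoints in different components.
C E (8): skip — C and E already connected.
C D (12): skip — C and D already connected.
A D (15): add — endpoints in different components.
MST edges: B C, B D, D E, A D; total weight 2+5+5+15 = 27.

27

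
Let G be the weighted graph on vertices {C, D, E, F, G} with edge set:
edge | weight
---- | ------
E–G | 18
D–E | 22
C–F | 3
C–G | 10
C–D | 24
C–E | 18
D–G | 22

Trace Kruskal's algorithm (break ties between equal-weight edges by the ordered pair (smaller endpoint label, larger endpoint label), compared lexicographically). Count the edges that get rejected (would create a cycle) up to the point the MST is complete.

1

Kruskal's algorithm — process edges by increasing weight (ties by edge label):
C–F (3): add. Components now {C,F} {D} {E} {G}
C–G (10): add. Components now {C,F,G} {D} {E}
C–E (18): add. Components now {C,E,F,G} {D}
E–G (18): skip — E and G already connected.
D–E (22): add. Components now {C,D,E,F,G}
Edges rejected before the tree was complete: 1.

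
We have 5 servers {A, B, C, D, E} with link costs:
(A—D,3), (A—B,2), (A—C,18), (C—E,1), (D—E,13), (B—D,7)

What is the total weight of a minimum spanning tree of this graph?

Sort edges by weight, then run Kruskal:
C—E (1): add — endpoints in different components.
A—B (2): add — endpoints in different components.
A—D (3): add — endpoints in different components.
B—D (7): skip — B and D already connected.
D—E (13): add — endpoints in different components.
MST edges: C—E, A—B, A—D, D—E; total weight 1+2+3+13 = 19.

19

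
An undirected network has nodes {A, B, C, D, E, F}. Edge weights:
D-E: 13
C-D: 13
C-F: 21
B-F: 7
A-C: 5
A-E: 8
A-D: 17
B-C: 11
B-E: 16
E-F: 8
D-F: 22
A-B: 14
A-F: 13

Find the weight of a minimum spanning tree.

41

Prim, starting at A.
Step 1: cheapest edge leaving the tree is A-C (5); add C.
Step 2: cheapest edge leaving the tree is A-E (8); add E.
Step 3: cheapest edge leaving the tree is E-F (8); add F.
Step 4: cheapest edge leaving the tree is B-F (7); add B.
Step 5: cheapest edge leaving the tree is C-D (13); add D.
MST edges: A-C, A-E, E-F, B-F, C-D; total weight 5+8+8+7+13 = 41.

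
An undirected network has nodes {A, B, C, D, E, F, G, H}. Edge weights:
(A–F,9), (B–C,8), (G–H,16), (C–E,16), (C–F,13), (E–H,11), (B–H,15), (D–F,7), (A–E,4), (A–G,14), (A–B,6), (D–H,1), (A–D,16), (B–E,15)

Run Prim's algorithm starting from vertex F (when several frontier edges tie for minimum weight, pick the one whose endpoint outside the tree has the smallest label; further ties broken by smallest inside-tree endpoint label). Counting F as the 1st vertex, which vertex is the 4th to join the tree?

Prim, starting at F.
Step 1: cheapest edge leaving the tree is D–F (7); add D.
Step 2: cheapest edge leaving the tree is D–H (1); add H.
Step 3: cheapest edge leaving the tree is A–F (9); add A.
Step 4: cheapest edge leaving the tree is A–E (4); add E.
Step 5: cheapest edge leaving the tree is A–B (6); add B.
Step 6: cheapest edge leaving the tree is B–C (8); add C.
Step 7: cheapest edge leaving the tree is A–G (14); add G.
Vertex order: F, D, H, A, E, B, C, G. The 4th vertex is A.

A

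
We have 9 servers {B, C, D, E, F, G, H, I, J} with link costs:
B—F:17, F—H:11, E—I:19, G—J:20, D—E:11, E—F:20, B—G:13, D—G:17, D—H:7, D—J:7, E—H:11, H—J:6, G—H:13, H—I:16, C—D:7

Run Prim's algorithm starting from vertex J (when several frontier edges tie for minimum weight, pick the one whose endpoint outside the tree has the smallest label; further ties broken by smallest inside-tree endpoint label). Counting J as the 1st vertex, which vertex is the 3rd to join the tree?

Prim's algorithm from J:
Step 1: cheapest edge leaving the tree is H—J (6); add H.
Step 2: cheapest edge leaving the tree is D—H (7); add D.
Step 3: cheapest edge leaving the tree is C—D (7); add C.
Step 4: cheapest edge leaving the tree is D—E (11); add E.
Step 5: cheapest edge leaving the tree is F—H (11); add F.
Step 6: cheapest edge leaving the tree is G—H (13); add G.
Step 7: cheapest edge leaving the tree is B—G (13); add B.
Step 8: cheapest edge leaving the tree is H—I (16); add I.
Vertex order: J, H, D, C, E, F, G, B, I. The 3rd vertex is D.

D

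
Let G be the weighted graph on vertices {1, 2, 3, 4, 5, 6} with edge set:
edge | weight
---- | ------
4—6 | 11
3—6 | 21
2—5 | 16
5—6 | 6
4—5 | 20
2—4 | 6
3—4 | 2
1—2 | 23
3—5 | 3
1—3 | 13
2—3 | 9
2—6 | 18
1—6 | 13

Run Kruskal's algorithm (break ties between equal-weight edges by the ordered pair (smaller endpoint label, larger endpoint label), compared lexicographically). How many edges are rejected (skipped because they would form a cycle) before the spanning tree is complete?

Kruskal: consider edges lightest-first.
3—4 (2): add. Components now {1} {2} {3,4} {5} {6}
3—5 (3): add. Components now {1} {2} {3,4,5} {6}
2—4 (6): add. Components now {1} {2,3,4,5} {6}
5—6 (6): add. Components now {1} {2,3,4,5,6}
2—3 (9): skip — 2 and 3 already connected.
4—6 (11): skip — 4 and 6 already connected.
1—3 (13): add. Components now {1,2,3,4,5,6}
Edges rejected before the tree was complete: 2.

2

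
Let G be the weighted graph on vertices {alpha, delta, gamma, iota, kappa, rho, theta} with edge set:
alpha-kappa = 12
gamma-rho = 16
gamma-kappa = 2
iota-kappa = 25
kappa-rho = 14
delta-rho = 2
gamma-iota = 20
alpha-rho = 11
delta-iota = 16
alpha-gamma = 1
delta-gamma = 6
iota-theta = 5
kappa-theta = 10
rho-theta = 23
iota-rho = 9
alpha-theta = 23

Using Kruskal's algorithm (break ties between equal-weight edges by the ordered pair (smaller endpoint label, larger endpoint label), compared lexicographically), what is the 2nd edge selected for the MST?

Sort edges by weight, then run Kruskal:
alpha-gamma (1): add. Components now {alpha,gamma} {iota} {delta} {kappa} {rho} {theta}
delta-rho (2): add. Components now {alpha,gamma} {iota} {delta,rho} {kappa} {theta}
gamma-kappa (2): add. Components now {alpha,gamma,kappa} {iota} {delta,rho} {theta}
iota-theta (5): add. Components now {alpha,gamma,kappa} {iota,theta} {delta,rho}
delta-gamma (6): add. Components now {alpha,delta,gamma,kappa,rho} {iota,theta}
iota-rho (9): add. Components now {alpha,delta,gamma,iota,kappa,rho,theta}
The 2nd edge added is delta-rho.

delta-rho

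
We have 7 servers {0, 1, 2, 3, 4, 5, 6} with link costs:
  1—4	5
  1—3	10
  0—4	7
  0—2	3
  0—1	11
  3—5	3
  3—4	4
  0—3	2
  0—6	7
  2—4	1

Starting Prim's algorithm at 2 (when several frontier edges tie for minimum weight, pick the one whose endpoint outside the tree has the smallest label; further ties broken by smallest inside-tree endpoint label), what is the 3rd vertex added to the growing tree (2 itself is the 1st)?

0

Prim, starting at 2.
Step 1: cheapest edge leaving the tree is 2—4 (1); add 4.
Step 2: cheapest edge leaving the tree is 0—2 (3); add 0.
Step 3: cheapest edge leaving the tree is 0—3 (2); add 3.
Step 4: cheapest edge leaving the tree is 3—5 (3); add 5.
Step 5: cheapest edge leaving the tree is 1—4 (5); add 1.
Step 6: cheapest edge leaving the tree is 0—6 (7); add 6.
Vertex order: 2, 4, 0, 3, 5, 1, 6. The 3rd vertex is 0.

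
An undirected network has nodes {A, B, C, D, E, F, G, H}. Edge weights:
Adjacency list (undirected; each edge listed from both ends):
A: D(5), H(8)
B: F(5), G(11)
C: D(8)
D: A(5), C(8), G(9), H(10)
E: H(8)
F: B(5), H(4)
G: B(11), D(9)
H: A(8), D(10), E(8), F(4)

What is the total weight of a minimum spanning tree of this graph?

47

Kruskal: consider edges lightest-first.
F–H (4): add — endpoints in different components.
A–D (5): add — endpoints in different components.
B–F (5): add — endpoints in different components.
A–H (8): add — endpoints in different components.
C–D (8): add — endpoints in different components.
E–H (8): add — endpoints in different components.
D–G (9): add — endpoints in different components.
MST edges: F–H, A–D, B–F, A–H, C–D, E–H, D–G; total weight 4+5+5+8+8+8+9 = 47.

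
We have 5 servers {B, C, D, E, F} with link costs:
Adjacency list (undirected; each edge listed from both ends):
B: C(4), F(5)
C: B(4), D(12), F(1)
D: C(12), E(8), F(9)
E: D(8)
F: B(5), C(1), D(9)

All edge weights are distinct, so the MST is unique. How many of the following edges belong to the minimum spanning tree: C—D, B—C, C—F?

Kruskal's algorithm — process edges by increasing weight (ties by edge label):
C—F (1): add. Components now {B} {C,F} {D} {E}
B—C (4): add. Components now {B,C,F} {D} {E}
B—F (5): skip — B and F already connected.
D—E (8): add. Components now {B,C,F} {D,E}
D—F (9): add. Components now {B,C,D,E,F}
MST edge set: {C—F, B—C, D—E, D—F}.
Of the listed edges, {B—C, C—F} are in the MST → 2.

2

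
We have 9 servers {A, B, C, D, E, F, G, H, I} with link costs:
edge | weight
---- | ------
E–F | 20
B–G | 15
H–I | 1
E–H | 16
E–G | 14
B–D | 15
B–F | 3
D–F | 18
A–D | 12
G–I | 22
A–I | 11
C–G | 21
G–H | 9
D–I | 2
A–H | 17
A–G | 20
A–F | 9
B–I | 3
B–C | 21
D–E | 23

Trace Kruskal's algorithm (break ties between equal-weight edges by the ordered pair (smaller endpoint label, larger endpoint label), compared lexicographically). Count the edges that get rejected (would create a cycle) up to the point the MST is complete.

Kruskal: consider edges lightest-first.
H–I (1): add — endpoints in different components.
D–I (2): add — endpoints in different components.
B–F (3): add — endpoints in different components.
B–I (3): add — endpoints in different components.
A–F (9): add — endpoints in different components.
G–H (9): add — endpoints in different components.
A–I (11): skip — A and I already connected.
A–D (12): skip — A and D already connected.
E–G (14): add — endpoints in different components.
B–D (15): skip — B and D already connected.
B–G (15): skip — B and G already connected.
E–H (16): skip — E and H already connected.
A–H (17): skip — A and H already connected.
D–F (18): skip — D and F already connected.
A–G (20): skip — A and G already connected.
E–F (20): skip — E and F already connected.
B–C (21): add — endpoints in different components.
Edges rejected before the tree was complete: 9.

9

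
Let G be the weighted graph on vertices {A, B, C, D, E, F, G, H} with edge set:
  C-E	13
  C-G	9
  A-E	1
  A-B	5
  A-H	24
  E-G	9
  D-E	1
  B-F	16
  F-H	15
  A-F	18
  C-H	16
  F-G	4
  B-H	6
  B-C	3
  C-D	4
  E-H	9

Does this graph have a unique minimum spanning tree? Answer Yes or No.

No

Sort edges by weight, then run Kruskal:
A-E (1): add — endpoints in different components.
D-E (1): add — endpoints in different components.
B-C (3): add — endpoints in different components.
C-D (4): add — endpoints in different components.
F-G (4): add — endpoints in different components.
A-B (5): skip — A and B already connected.
B-H (6): add — endpoints in different components.
C-G (9): add — endpoints in different components.
Non-tree edge E-G has weight 9, equal to the heaviest edge on its tree cycle — swapping gives another MST of the same weight. Not unique.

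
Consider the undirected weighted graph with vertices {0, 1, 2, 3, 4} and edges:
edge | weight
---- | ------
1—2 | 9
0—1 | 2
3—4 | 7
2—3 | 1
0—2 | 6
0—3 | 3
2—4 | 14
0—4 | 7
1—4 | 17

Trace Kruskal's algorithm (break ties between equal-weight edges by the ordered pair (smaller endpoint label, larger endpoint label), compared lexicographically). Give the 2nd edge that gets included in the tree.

Kruskal's algorithm — process edges by increasing weight (ties by edge label):
2—3 (1): add — endpoints in different components.
0—1 (2): add — endpoints in different components.
0—3 (3): add — endpoints in different components.
0—2 (6): skip — 0 and 2 already connected.
0—4 (7): add — endpoints in different components.
The 2nd edge added is 0—1.

0-1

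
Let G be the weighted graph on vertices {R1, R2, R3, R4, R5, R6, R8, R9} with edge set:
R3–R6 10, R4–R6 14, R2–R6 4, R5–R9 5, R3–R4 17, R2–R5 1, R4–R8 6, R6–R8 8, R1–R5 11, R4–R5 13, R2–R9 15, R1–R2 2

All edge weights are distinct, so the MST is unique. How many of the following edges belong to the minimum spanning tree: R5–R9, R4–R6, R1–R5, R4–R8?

2

Sort edges by weight, then run Kruskal:
R2–R5 (1): add — endpoints in different components.
R1–R2 (2): add — endpoints in different components.
R2–R6 (4): add — endpoints in different components.
R5–R9 (5): add — endpoints in different components.
R4–R8 (6): add — endpoints in different components.
R6–R8 (8): add — endpoints in different components.
R3–R6 (10): add — endpoints in different components.
MST edge set: {R2–R5, R1–R2, R2–R6, R5–R9, R4–R8, R6–R8, R3–R6}.
Of the listed edges, {R5–R9, R4–R8} are in the MST → 2.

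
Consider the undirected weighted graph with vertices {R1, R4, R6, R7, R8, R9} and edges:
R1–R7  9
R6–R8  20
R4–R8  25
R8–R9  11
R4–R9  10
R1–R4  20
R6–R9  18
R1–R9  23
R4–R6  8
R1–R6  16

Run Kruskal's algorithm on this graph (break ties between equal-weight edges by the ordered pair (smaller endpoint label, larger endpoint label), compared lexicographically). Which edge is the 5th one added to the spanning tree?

Sort edges by weight, then run Kruskal:
R4–R6 (8): add — endpoints in different components.
R1–R7 (9): add — endpoints in different components.
R4–R9 (10): add — endpoints in different components.
R8–R9 (11): add — endpoints in different components.
R1–R6 (16): add — endpoints in different components.
The 5th edge added is R1–R6.

R1-R6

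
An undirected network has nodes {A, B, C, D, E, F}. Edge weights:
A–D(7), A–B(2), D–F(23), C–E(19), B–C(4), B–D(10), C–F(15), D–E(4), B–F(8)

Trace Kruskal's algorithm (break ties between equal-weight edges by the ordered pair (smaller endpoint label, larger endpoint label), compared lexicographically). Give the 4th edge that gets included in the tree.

A-D

Kruskal's algorithm — process edges by increasing weight (ties by edge label):
A–B (2): add. Components now {A,B} {C} {D} {E} {F}
B–C (4): add. Components now {A,B,C} {D} {E} {F}
D–E (4): add. Components now {A,B,C} {D,E} {F}
A–D (7): add. Components now {A,B,C,D,E} {F}
B–F (8): add. Components now {A,B,C,D,E,F}
The 4th edge added is A–D.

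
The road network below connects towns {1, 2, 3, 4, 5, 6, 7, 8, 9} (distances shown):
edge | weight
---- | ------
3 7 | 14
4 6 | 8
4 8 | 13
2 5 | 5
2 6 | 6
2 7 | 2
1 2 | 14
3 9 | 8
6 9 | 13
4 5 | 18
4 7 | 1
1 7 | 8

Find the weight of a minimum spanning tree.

Kruskal's algorithm — process edges by increasing weight (ties by edge label):
4 7 (1): add — endpoints in different components.
2 7 (2): add — endpoints in different components.
2 5 (5): add — endpoints in different components.
2 6 (6): add — endpoints in different components.
1 7 (8): add — endpoints in different components.
3 9 (8): add — endpoints in different components.
4 6 (8): skip — 4 and 6 already connected.
4 8 (13): add — endpoints in different components.
6 9 (13): add — endpoints in different components.
MST edges: 4 7, 2 7, 2 5, 2 6, 1 7, 3 9, 4 8, 6 9; total weight 1+2+5+6+8+8+13+13 = 56.

56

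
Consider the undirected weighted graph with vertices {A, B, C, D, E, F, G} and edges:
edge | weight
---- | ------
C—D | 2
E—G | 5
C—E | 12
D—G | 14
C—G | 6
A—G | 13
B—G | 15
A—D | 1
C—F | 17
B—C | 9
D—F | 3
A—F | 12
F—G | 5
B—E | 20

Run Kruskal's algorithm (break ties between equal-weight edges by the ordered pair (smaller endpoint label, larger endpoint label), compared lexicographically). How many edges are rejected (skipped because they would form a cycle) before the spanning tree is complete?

Kruskal: consider edges lightest-first.
A—D (1): add — endpoints in different components.
C—D (2): add — endpoints in different components.
D—F (3): add — endpoints in different components.
E—G (5): add — endpoints in different components.
F—G (5): add — endpoints in different components.
C—G (6): skip — C and G already connected.
B—C (9): add — endpoints in different components.
Edges rejected before the tree was complete: 1.

1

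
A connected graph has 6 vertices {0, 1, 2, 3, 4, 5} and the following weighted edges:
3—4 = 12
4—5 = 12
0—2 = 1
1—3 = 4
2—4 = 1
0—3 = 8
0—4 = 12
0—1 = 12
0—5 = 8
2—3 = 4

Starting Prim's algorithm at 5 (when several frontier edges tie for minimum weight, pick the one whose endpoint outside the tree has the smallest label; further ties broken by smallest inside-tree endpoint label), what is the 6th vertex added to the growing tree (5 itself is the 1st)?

Prim's algorithm from 5:
Step 1: frontier [0—5 8, 4—5 12] → take 0—5 (8); add 0.
Step 2: frontier [0—2 1, 0—3 8, 0—1 12, 0—4 12, 4—5 12] → take 0—2 (1); add 2.
Step 3: frontier [0—3 8, 0—1 12, 0—4 12, 2—4 1, 2—3 4, 4—5 12] → take 2—4 (1); add 4.
Step 4: frontier [0—3 8, 0—1 12, 2—3 4, 3—4 12] → take 2—3 (4); add 3.
Step 5: frontier [0—1 12, 1—3 4] → take 1—3 (4); add 1.
Vertex order: 5, 0, 2, 4, 3, 1. The 6th vertex is 1.

1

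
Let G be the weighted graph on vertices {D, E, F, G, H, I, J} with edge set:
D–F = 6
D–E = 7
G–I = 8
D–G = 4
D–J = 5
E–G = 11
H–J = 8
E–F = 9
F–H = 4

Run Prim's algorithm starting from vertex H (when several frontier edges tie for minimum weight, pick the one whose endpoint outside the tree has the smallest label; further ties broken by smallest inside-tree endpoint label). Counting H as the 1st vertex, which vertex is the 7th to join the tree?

Prim's algorithm from H:
Step 1: frontier [F–H 4, H–J 8] → take F–H (4); add F.
Step 2: frontier [D–F 6, E–F 9, H–J 8] → take D–F (6); add D.
Step 3: frontier [D–G 4, D–J 5, D–E 7, E–F 9, H–J 8] → take D–G (4); add G.
Step 4: frontier [D–J 5, D–E 7, E–F 9, G–I 8, E–G 11, H–J 8] → take D–J (5); add J.
Step 5: frontier [D–E 7, E–F 9, G–I 8, E–G 11] → take D–E (7); add E.
Step 6: frontier [G–I 8] → take G–I (8); add I.
Vertex order: H, F, D, G, J, E, I. The 7th vertex is I.

I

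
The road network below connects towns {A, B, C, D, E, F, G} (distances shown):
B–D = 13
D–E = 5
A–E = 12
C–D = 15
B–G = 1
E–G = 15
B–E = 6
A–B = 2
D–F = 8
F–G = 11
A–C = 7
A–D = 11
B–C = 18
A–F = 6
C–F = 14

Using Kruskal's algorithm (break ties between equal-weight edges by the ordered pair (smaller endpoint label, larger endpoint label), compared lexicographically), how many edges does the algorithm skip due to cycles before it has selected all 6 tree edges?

Kruskal: consider edges lightest-first.
B–G (1): add — endpoints in different components.
A–B (2): add — endpoints in different components.
D–E (5): add — endpoints in different components.
A–F (6): add — endpoints in different components.
B–E (6): add — endpoints in different components.
A–C (7): add — endpoints in different components.
Edges rejected before the tree was complete: 0.

0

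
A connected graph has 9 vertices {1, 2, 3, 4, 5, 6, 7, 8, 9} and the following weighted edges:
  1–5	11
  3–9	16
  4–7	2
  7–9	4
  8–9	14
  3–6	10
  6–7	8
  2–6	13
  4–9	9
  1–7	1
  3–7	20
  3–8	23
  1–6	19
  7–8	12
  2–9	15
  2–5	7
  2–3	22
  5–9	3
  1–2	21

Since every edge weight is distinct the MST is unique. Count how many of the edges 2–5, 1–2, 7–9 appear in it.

2

Kruskal's algorithm — process edges by increasing weight (ties by edge label):
1–7 (1): add — endpoints in different components.
4–7 (2): add — endpoints in different components.
5–9 (3): add — endpoints in different components.
7–9 (4): add — endpoints in different components.
2–5 (7): add — endpoints in different components.
6–7 (8): add — endpoints in different components.
4–9 (9): skip — 4 and 9 already connected.
3–6 (10): add — endpoints in different components.
1–5 (11): skip — 1 and 5 already connected.
7–8 (12): add — endpoints in different components.
MST edge set: {1–7, 4–7, 5–9, 7–9, 2–5, 6–7, 3–6, 7–8}.
Of the listed edges, {2–5, 7–9} are in the MST → 2.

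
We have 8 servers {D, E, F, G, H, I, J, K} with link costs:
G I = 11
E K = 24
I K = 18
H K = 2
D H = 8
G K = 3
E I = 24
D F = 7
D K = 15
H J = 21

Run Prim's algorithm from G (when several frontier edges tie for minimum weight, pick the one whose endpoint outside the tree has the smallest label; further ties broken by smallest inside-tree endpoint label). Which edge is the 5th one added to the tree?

G-I

Prim, starting at G.
Step 1: frontier [G K 3, G I 11] → take G K (3); add K.
Step 2: frontier [G I 11, H K 2, D K 15, I K 18, E K 24] → take H K (2); add H.
Step 3: frontier [G I 11, D H 8, H J 21, D K 15, I K 18, E K 24] → take D H (8); add D.
Step 4: frontier [D F 7, G I 11, H J 21, I K 18, E K 24] → take D F (7); add F.
Step 5: frontier [G I 11, H J 21, I K 18, E K 24] → take G I (11); add I.
Step 6: frontier [H J 21, E I 24, E K 24] → take H J (21); add J.
Step 7: frontier [E I 24, E K 24] → take E I (24); add E.
The 5th edge added is G I.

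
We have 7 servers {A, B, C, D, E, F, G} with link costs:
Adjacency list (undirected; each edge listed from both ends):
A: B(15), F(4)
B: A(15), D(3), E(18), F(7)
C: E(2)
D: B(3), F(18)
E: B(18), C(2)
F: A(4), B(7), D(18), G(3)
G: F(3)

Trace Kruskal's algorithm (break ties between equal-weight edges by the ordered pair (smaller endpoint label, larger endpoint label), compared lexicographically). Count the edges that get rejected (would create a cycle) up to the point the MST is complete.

Sort edges by weight, then run Kruskal:
C—E (2): add. Components now {A} {B} {C,E} {D} {F} {G}
B—D (3): add. Components now {A} {B,D} {C,E} {F} {G}
F—G (3): add. Components now {A} {B,D} {C,E} {F,G}
A—F (4): add. Components now {A,F,G} {B,D} {C,E}
B—F (7): add. Components now {A,B,D,F,G} {C,E}
A—B (15): skip — A and B already connected.
B—E (18): add. Components now {A,B,C,D,E,F,G}
Edges rejected before the tree was complete: 1.

1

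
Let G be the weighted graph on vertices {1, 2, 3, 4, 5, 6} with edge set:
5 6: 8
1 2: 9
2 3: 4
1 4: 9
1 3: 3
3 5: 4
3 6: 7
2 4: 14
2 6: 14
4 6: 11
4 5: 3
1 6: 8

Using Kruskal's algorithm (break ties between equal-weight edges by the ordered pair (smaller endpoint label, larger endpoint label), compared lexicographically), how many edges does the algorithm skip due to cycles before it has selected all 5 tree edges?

0

Sort edges by weight, then run Kruskal:
1 3 (3): add. Components now {1,3} {2} {4} {5} {6}
4 5 (3): add. Components now {1,3} {2} {4,5} {6}
2 3 (4): add. Components now {1,2,3} {4,5} {6}
3 5 (4): add. Components now {1,2,3,4,5} {6}
3 6 (7): add. Components now {1,2,3,4,5,6}
Edges rejected before the tree was complete: 0.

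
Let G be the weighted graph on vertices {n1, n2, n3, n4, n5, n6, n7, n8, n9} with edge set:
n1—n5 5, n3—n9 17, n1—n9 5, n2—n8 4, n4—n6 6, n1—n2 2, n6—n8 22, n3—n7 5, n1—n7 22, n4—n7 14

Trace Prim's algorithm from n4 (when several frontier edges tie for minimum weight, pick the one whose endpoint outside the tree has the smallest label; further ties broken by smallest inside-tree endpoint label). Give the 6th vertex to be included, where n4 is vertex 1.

n1

Grow the tree from n4 using Prim:
Step 1: frontier [n4—n6 6, n4—n7 14] → take n4—n6 (6); add n6.
Step 2: frontier [n4—n7 14, n6—n8 22] → take n4—n7 (14); add n7.
Step 3: frontier [n6—n8 22, n3—n7 5, n1—n7 22] → take n3—n7 (5); add n3.
Step 4: frontier [n3—n9 17, n6—n8 22, n1—n7 22] → take n3—n9 (17); add n9.
Step 5: frontier [n6—n8 22, n1—n7 22, n1—n9 5] → take n1—n9 (5); add n1.
Step 6: frontier [n1—n2 2, n1—n5 5, n6—n8 22] → take n1—n2 (2); add n2.
Step 7: frontier [n1—n5 5, n2—n8 4, n6—n8 22] → take n2—n8 (4); add n8.
Step 8: frontier [n1—n5 5] → take n1—n5 (5); add n5.
Vertex order: n4, n6, n7, n3, n9, n1, n2, n8, n5. The 6th vertex is n1.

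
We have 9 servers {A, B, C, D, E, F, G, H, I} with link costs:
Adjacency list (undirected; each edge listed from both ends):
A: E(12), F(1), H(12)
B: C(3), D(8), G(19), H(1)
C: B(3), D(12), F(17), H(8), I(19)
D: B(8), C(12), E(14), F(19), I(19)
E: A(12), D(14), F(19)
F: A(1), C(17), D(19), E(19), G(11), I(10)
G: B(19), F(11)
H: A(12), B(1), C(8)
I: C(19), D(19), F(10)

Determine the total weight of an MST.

58

Grow the tree from C using Prim:
Step 1: cheapest edge leaving the tree is B-C (3); add B.
Step 2: cheapest edge leaving the tree is B-H (1); add H.
Step 3: cheapest edge leaving the tree is B-D (8); add D.
Step 4: cheapest edge leaving the tree is A-H (12); add A.
Step 5: cheapest edge leaving the tree is A-F (1); add F.
Step 6: cheapest edge leaving the tree is F-I (10); add I.
Step 7: cheapest edge leaving the tree is F-G (11); add G.
Step 8: cheapest edge leaving the tree is A-E (12); add E.
MST edges: B-C, B-H, B-D, A-H, A-F, F-I, F-G, A-E; total weight 3+1+8+12+1+10+11+12 = 58.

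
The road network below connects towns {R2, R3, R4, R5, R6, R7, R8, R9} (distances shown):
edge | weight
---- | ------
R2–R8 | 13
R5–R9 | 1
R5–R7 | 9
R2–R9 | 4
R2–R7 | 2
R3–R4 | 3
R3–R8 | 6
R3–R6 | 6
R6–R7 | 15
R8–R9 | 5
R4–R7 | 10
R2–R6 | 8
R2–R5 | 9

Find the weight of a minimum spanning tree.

Kruskal's algorithm — process edges by increasing weight (ties by edge label):
R5–R9 (1): add — endpoints in different components.
R2–R7 (2): add — endpoints in different components.
R3–R4 (3): add — endpoints in different components.
R2–R9 (4): add — endpoints in different components.
R8–R9 (5): add — endpoints in different components.
R3–R6 (6): add — endpoints in different components.
R3–R8 (6): add — endpoints in different components.
MST edges: R5–R9, R2–R7, R3–R4, R2–R9, R8–R9, R3–R6, R3–R8; total weight 1+2+3+4+5+6+6 = 27.

27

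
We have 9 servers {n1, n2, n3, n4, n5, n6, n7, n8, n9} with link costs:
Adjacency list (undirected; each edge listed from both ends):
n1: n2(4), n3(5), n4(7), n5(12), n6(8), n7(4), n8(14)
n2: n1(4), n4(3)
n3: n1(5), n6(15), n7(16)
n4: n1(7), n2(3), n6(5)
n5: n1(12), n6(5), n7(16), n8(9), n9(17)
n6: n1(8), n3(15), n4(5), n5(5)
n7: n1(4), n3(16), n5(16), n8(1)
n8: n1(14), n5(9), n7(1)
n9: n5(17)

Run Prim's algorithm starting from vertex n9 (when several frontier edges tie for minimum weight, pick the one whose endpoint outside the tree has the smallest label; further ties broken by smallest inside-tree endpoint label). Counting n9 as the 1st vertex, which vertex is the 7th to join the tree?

Prim, starting at n9.
Step 1: cheapest edge leaving the tree is n5—n9 (17); add n5.
Step 2: cheapest edge leaving the tree is n5—n6 (5); add n6.
Step 3: cheapest edge leaving the tree is n4—n6 (5); add n4.
Step 4: cheapest edge leaving the tree is n2—n4 (3); add n2.
Step 5: cheapest edge leaving the tree is n1—n2 (4); add n1.
Step 6: cheapest edge leaving the tree is n1—n7 (4); add n7.
Step 7: cheapest edge leaving the tree is n7—n8 (1); add n8.
Step 8: cheapest edge leaving the tree is n1—n3 (5); add n3.
Vertex order: n9, n5, n6, n4, n2, n1, n7, n8, n3. The 7th vertex is n7.

n7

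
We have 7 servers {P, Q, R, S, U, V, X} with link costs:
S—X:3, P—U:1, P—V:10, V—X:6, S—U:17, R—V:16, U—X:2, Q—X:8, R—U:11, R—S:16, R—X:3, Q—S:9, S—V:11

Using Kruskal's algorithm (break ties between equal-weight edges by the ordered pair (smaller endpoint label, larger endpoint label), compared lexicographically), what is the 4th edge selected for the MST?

S-X

Kruskal: consider edges lightest-first.
P—U (1): add. Components now {R} {P,U} {V} {S} {Q} {X}
U—X (2): add. Components now {R} {P,U,X} {V} {S} {Q}
R—X (3): add. Components now {P,R,U,X} {V} {S} {Q}
S—X (3): add. Components now {P,R,S,U,X} {V} {Q}
V—X (6): add. Components now {P,R,S,U,V,X} {Q}
Q—X (8): add. Components now {P,Q,R,S,U,V,X}
The 4th edge added is S—X.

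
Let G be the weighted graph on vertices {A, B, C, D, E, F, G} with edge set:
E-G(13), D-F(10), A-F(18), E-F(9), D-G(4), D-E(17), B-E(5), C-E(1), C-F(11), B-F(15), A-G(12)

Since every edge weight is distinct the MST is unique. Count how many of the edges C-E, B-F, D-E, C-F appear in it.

1

Kruskal: consider edges lightest-first.
C-E (1): add. Components now {A} {B} {C,E} {D} {F} {G}
D-G (4): add. Components now {A} {B} {C,E} {D,G} {F}
B-E (5): add. Components now {A} {B,C,E} {D,G} {F}
E-F (9): add. Components now {A} {B,C,E,F} {D,G}
D-F (10): add. Components now {A} {B,C,D,E,F,G}
C-F (11): skip — C and F already connected.
A-G (12): add. Components now {A,B,C,D,E,F,G}
MST edge set: {C-E, D-G, B-E, E-F, D-F, A-G}.
Of the listed edges, {C-E} are in the MST → 1.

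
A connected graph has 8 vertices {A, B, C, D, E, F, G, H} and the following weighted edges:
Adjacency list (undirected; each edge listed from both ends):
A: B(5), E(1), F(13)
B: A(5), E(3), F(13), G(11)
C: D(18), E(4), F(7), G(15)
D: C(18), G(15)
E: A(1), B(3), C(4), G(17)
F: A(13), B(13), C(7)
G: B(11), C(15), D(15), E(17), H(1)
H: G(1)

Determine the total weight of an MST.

Prim's algorithm from C:
Step 1: frontier [C-E 4, C-F 7, C-G 15, C-D 18] → take C-E (4); add E.
Step 2: frontier [C-F 7, C-G 15, C-D 18, A-E 1, B-E 3, E-G 17] → take A-E (1); add A.
Step 3: frontier [A-B 5, A-F 13, C-F 7, C-G 15, C-D 18, B-E 3, E-G 17] → take B-E (3); add B.
Step 4: frontier [A-F 13, B-G 11, B-F 13, C-F 7, C-G 15, C-D 18, E-G 17] → take C-F (7); add F.
Step 5: frontier [B-G 11, C-G 15, C-D 18, E-G 17] → take B-G (11); add G.
Step 6: frontier [C-D 18, G-H 1, D-G 15] → take G-H (1); add H.
Step 7: frontier [C-D 18, D-G 15] → take D-G (15); add D.
MST edges: C-E, A-E, B-E, C-F, B-G, G-H, D-G; total weight 4+1+3+7+11+1+15 = 42.

42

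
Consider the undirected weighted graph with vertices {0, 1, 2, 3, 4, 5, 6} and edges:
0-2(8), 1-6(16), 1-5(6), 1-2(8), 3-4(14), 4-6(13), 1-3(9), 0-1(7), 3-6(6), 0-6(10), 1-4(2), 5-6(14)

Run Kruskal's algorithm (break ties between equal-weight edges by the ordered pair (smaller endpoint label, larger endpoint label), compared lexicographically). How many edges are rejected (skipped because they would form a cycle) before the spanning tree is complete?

Kruskal's algorithm — process edges by increasing weight (ties by edge label):
1-4 (2): add — endpoints in different components.
1-5 (6): add — endpoints in different components.
3-6 (6): add — endpoints in different components.
0-1 (7): add — endpoints in different components.
0-2 (8): add — endpoints in different components.
1-2 (8): skip — 1 and 2 already connected.
1-3 (9): add — endpoints in different components.
Edges rejected before the tree was complete: 1.

1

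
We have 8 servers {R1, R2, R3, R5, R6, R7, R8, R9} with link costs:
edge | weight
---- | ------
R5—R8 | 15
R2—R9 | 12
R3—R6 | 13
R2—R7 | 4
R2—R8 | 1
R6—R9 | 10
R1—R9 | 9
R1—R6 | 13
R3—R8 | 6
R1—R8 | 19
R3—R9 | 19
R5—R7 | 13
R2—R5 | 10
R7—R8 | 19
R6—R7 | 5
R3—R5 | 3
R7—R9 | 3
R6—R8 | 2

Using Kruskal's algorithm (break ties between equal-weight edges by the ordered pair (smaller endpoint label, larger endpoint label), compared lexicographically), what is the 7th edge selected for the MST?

R1-R9

Kruskal's algorithm — process edges by increasing weight (ties by edge label):
R2—R8 (1): add — endpoints in different components.
R6—R8 (2): add — endpoints in different components.
R3—R5 (3): add — endpoints in different components.
R7—R9 (3): add — endpoints in different components.
R2—R7 (4): add — endpoints in different components.
R6—R7 (5): skip — R6 and R7 already connected.
R3—R8 (6): add — endpoints in different components.
R1—R9 (9): add — endpoints in different components.
The 7th edge added is R1—R9.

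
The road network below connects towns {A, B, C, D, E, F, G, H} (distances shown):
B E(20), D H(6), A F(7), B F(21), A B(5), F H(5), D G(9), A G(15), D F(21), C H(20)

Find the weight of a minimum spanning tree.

72

Kruskal: consider edges lightest-first.
A B (5): add — endpoints in different components.
F H (5): add — endpoints in different components.
D H (6): add — endpoints in different components.
A F (7): add — endpoints in different components.
D G (9): add — endpoints in different components.
A G (15): skip — A and G already connected.
B E (20): add — endpoints in different components.
C H (20): add — endpoints in different components.
MST edges: A B, F H, D H, A F, D G, B E, C H; total weight 5+5+6+7+9+20+20 = 72.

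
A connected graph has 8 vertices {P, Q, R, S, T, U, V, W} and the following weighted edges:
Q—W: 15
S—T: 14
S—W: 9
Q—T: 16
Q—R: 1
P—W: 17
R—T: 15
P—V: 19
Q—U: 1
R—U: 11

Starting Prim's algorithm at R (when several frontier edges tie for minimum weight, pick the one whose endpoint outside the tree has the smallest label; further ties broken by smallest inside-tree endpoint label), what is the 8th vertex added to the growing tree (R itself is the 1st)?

V

Prim's algorithm from R:
Step 1: frontier [Q—R 1, R—U 11, R—T 15] → take Q—R (1); add Q.
Step 2: frontier [Q—U 1, Q—W 15, Q—T 16, R—U 11, R—T 15] → take Q—U (1); add U.
Step 3: frontier [Q—W 15, Q—T 16, R—T 15] → take R—T (15); add T.
Step 4: frontier [Q—W 15, S—T 14] → take S—T (14); add S.
Step 5: frontier [Q—W 15, S—W 9] → take S—W (9); add W.
Step 6: frontier [P—W 17] → take P—W (17); add P.
Step 7: frontier [P—V 19] → take P—V (19); add V.
Vertex order: R, Q, U, T, S, W, P, V. The 8th vertex is V.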